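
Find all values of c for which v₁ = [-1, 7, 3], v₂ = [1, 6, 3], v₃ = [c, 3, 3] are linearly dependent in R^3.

Place the vectors as rows of a 3×3 matrix; dependence ⇔ determinant zero.
The determinant works out to 3*c - 21.
Setting this to zero gives c = 7.

c = 7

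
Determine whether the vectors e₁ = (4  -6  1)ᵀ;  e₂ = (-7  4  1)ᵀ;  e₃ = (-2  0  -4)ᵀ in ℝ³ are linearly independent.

linearly independent

The matrix [e₁|e₂|e₃] has determinant 124.
A nonzero determinant means the columns are linearly independent.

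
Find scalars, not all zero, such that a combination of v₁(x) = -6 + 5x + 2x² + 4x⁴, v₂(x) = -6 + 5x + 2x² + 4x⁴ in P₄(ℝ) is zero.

Take coordinates with respect to {1, x, …, x⁴}.
Solve the homogeneous system with v₁, v₂ as columns by row-reducing the coefficient matrix.
A generator of the null space is (1, -1).

v₁ - v₂ = 0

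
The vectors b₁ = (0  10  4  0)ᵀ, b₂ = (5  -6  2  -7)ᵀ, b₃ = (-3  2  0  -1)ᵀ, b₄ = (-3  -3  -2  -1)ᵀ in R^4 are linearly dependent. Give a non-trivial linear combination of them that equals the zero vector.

b₁ - 2b₃ + 2b₄ = 0

Write the vectors as columns of a matrix and find a nonzero vector in its null space.
A generator of the null space is (1, 0, -2, 2).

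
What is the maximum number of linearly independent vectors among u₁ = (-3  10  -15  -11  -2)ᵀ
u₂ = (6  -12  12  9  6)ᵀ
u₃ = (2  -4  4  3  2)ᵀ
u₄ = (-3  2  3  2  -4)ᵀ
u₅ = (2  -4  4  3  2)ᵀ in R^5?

2

Apply Gaussian elimination to the matrix whose rows are u₁, u₂, u₃, u₄, u₅.
The echelon form has 2 nonzero rows, so the rank is 2.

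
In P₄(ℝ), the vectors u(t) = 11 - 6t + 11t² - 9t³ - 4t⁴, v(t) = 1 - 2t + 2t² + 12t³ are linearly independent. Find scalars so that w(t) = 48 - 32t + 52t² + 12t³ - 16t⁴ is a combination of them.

w = 4u + 4v

Identify each element with its coordinate vector in ℝ⁵ via {1, t, …, t⁴}.
Solve the system with u, v as columns and w as the right-hand side.
The system has the unique solution (α₁, α₂) = (4, 4).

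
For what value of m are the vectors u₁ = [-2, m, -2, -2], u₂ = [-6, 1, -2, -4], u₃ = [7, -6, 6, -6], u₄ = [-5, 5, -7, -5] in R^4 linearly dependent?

m = 4/3

The set is linearly dependent precisely when det[u₁; u₂; u₃; u₄] = 0.
The determinant works out to 504 - 378*m.
Setting this to zero gives m = 4/3.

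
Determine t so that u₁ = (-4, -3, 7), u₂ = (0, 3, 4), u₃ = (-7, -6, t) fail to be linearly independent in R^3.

Dependence holds iff the 3×3 matrix [u₁ u₂ u₃] is singular.
Expanding, det = 135 - 12*t.
This vanishes exactly when t = 45/4.

t = 45/4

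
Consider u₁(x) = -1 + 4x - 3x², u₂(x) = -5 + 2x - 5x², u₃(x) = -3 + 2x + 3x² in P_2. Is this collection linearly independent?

Write each element as a coordinate vector in ℝ³ using {1, x, x²}.
The matrix [u₁|u₂|u₃] has determinant 116.
A nonzero determinant means the columns are linearly independent.

linearly independent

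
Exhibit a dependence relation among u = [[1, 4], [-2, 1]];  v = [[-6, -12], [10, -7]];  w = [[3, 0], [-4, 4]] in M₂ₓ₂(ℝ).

3u + v + w = 0

Take coordinates with respect to {E₁₁, E₁₂, E₂₁, E₂₂}.
Write the vectors as columns of a matrix and find a nonzero vector in its null space.
One solution (up to scaling) is (3, 1, 1).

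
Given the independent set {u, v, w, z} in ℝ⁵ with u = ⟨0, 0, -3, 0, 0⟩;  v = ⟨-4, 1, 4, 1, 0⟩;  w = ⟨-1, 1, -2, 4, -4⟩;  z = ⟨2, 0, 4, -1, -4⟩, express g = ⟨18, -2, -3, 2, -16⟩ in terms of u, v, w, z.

g = -3u - 4v + 2w + 2z

Since u, v, w, z are independent, the coefficients expressing g are uniquely determined by a linear system.
Back-substitution yields (a₁, …, a₄) = (-3, -4, 2, 2).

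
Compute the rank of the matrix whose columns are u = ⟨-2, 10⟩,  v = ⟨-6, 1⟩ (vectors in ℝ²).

rank 2

Row-reduce the 2×2 matrix with these as rows.
There are 2 pivot columns, so rank = 2.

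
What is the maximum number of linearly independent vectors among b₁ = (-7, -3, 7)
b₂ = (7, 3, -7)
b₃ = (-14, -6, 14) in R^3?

Row-reduce the 3×3 matrix with these as rows.
There is 1 pivot column, so rank = 1.

1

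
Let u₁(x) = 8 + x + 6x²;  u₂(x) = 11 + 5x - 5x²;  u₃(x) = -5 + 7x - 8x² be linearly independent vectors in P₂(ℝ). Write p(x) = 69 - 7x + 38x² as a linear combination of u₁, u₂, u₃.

p = 4u₁ + 2u₂ - 3u₃

Identify each element with its coordinate vector in ℝ³ via {1, x, x²}.
Since u₁, u₂, u₃ are independent, the coefficients expressing p are uniquely determined by a linear system.
Row-reducing the augmented matrix gives the unique coefficients (c₁, c₂, c₃) = (4, 2, -3).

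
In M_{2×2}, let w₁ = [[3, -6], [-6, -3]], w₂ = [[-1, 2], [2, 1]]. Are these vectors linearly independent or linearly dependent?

Take coordinates with respect to the standard basis {E₁₁, E₁₂, E₂₁, E₂₂}.
Row-reduce the matrix whose columns are w₁, w₂.
The reduction yields 1 nonzero row, so the rank is 1.
Since rank 1 < 2, the set is linearly dependent.
Indeed w₁ + 3w₂ = 0.

linearly dependent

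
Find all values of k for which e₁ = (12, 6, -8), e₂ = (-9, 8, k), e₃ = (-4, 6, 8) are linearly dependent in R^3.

k = 43/3

Place the vectors as rows of a 3×3 matrix; dependence ⇔ determinant zero.
Expanding, det = 1376 - 96*k.
This vanishes exactly when k = 43/3.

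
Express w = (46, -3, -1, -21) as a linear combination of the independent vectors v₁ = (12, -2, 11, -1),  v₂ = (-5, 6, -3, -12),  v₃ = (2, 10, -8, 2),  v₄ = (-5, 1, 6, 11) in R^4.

w = 2v₁ - v₂ + v₃ - 3v₄

Since v₁, v₂, v₃, v₄ are independent, the coefficients expressing w are uniquely determined by a linear system.
Back-substitution yields (a₁, …, a₄) = (2, -1, 1, -3).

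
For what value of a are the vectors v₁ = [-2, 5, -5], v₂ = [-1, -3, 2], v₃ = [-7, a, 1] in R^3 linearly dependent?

a = -46/9

The vectors are dependent exactly when the determinant of the matrix with rows v₁, v₂, v₃ vanishes.
The determinant works out to 9*a + 46.
Solving 9*a + 46 = 0 yields a = -46/9.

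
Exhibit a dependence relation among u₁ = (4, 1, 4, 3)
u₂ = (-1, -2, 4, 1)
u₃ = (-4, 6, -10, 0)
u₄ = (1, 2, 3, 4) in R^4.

2u₁ + 2u₂ + u₃ - 2u₄ = 0

Set up α₁u₁ + … + α₄u₄ = 0 and solve the homogeneous system.
The free variable yields coefficients (2, 2, 1, -2) (any nonzero multiple also works).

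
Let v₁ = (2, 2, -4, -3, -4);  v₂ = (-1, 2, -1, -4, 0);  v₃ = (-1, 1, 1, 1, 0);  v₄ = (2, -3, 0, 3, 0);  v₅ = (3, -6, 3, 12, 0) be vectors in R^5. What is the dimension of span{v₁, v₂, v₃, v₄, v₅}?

3

Row-reduce the 5×5 matrix with these as rows.
There are 3 pivot columns, so rank = 3.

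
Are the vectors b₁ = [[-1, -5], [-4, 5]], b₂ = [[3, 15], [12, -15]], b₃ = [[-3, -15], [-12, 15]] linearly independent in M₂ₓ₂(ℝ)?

linearly dependent

Write each element as a coordinate vector in ℝ⁴ using {E₁₁, E₁₂, E₂₁, E₂₂}.
One vector is a scalar multiple of another, so the set is dependent.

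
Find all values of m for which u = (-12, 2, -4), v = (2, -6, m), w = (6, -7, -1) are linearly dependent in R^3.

The vectors are dependent exactly when the determinant of the matrix with rows u, v, w vanishes.
The determinant works out to -72*m - 156.
Setting this to zero gives m = -13/6.

m = -13/6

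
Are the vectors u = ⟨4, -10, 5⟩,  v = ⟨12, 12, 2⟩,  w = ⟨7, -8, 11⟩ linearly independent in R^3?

linearly independent

Row-reduce the matrix whose columns are u, v, w.
The reduction yields 3 nonzero rows, so the rank is 3.
Since rank = 3 (the number of vectors), the set is linearly independent.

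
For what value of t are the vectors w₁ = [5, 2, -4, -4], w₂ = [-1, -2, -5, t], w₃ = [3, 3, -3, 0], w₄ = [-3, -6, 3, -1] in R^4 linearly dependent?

t = 53/3

Place the vectors as rows of a 4×4 matrix; dependence ⇔ determinant zero.
The determinant works out to 159 - 9*t.
This vanishes exactly when t = 53/3.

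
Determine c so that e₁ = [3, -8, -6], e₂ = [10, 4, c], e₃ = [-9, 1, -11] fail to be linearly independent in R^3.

Dependence holds iff the 3×3 matrix [e₁ e₂ e₃] is singular.
The determinant works out to 69*c - 1288.
This vanishes exactly when c = 56/3.

c = 56/3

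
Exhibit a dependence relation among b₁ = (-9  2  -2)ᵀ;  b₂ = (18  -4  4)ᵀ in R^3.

2b₁ + b₂ = 0

Write the vectors as columns of a matrix and find a nonzero vector in its null space.
One solution (up to scaling) is (2, 1).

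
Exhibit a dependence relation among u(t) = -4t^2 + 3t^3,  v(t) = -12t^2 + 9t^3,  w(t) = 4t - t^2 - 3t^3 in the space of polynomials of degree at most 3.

3u - v = 0

Write each element as a vector in ℝ⁴ using {1, t, …, t^3}.
Row-reduce the matrix with u, v, w as columns; the null space gives the coefficients.
The free variable yields coefficients (3, -1, 0) (any nonzero multiple also works).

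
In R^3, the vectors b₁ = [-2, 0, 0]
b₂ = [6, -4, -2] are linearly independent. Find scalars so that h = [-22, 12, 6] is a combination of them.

h = 2b₁ - 3b₂

Solve the system with b₁, b₂ as columns and h as the right-hand side.
Back-substitution yields (a₁, a₂) = (2, -3).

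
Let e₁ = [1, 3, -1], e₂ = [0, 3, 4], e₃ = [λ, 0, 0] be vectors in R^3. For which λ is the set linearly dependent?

λ = 0

The vectors are dependent exactly when the determinant of the matrix with rows e₁, e₂, e₃ vanishes.
Cofactor expansion gives det = 15*λ.
Solving 15*λ = 0 yields λ = 0.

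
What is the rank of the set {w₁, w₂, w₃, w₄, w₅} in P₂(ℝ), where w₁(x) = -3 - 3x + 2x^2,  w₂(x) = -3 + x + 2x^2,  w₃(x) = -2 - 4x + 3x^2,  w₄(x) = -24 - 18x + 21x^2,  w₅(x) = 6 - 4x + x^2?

Pass to coordinate vectors with respect to the basis {1, x, x^2}.
Row-reduce the 5×3 matrix with these as rows.
There are 3 pivot columns, so rank = 3.
(With 5 elements in a 3-dimensional space the rank is at most 3.)

3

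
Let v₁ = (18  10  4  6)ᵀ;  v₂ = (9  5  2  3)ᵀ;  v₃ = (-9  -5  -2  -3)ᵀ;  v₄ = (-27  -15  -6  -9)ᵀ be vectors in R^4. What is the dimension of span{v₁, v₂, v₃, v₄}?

dim = 1

Row-reduce the 4×4 matrix with these as rows.
Reduction leaves 1 leading entry, giving rank 1.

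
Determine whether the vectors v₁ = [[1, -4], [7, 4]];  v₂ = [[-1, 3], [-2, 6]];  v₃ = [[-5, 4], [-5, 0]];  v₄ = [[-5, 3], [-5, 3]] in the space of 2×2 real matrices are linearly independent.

linearly independent

Take coordinates with respect to the standard basis {E₁₁, E₁₂, E₂₁, E₂₂}.
The matrix [v₁|v₂|v₃|v₄] has determinant 350.
A nonzero determinant means the columns are linearly independent.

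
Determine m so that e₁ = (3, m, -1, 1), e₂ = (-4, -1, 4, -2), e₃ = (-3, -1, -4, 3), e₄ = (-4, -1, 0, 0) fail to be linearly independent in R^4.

Place the vectors as rows of a 4×4 matrix; dependence ⇔ determinant zero.
Expanding, det = 16*m - 10.
Setting this to zero gives m = 5/8.

m = 5/8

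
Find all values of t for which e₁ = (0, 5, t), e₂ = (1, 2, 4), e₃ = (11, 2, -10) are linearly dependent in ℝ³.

t = 27/2

The set is linearly dependent precisely when det[e₁; e₂; e₃] = 0.
Cofactor expansion gives det = 270 - 20*t.
This vanishes exactly when t = 27/2.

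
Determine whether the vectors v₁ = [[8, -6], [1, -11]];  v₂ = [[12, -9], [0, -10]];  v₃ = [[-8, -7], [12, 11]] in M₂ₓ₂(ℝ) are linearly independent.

Take coordinates with respect to the standard basis {E₁₁, E₁₂, E₂₁, E₂₂}.
Row-reduce the matrix whose columns are v₁, v₂, v₃.
The reduction yields 3 nonzero rows, so the rank is 3.
Since rank = 3 (the number of vectors), the set is linearly independent.

linearly independent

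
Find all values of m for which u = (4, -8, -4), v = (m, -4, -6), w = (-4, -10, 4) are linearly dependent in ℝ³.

Place the vectors as rows of a 3×3 matrix; dependence ⇔ determinant zero.
The determinant works out to 72*m - 432.
Solving 72*m - 432 = 0 yields m = 6.

m = 6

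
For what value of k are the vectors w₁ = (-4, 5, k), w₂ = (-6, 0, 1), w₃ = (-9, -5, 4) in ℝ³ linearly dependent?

k = -11/6

Dependence holds iff the 3×3 matrix [w₁ w₂ w₃] is singular.
Cofactor expansion gives det = 30*k + 55.
This vanishes exactly when k = -11/6.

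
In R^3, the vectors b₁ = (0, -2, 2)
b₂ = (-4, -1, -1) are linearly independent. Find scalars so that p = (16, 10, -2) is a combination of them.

Write p = a₁b₁ + a₂b₂ and equate components.
Back-substitution yields (a₁, a₂) = (-3, -4).

p = -3b₁ - 4b₂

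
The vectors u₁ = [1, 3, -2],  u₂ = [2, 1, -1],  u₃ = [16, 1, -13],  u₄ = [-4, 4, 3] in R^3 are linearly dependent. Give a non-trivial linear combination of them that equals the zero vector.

Write the vectors as columns of a matrix and find a nonzero vector in its null space.
A generator of the null space is (2, 3, -1, -2).

2u₁ + 3u₂ - u₃ - 2u₄ = 0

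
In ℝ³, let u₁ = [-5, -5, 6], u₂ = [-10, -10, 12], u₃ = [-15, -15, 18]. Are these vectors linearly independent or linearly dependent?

linearly dependent

One vector is a scalar multiple of another, so the set is dependent.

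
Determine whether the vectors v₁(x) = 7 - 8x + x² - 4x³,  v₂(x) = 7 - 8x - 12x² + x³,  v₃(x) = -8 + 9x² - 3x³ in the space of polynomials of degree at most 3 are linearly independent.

linearly independent

Take coordinates with respect to the standard basis {1, x, …, x³}.
Place the vectors as rows of a 3×4 matrix and reduce to echelon form.
The reduction yields 3 nonzero rows, so the rank is 3.
Since rank = 3 (the number of vectors), the set is linearly independent.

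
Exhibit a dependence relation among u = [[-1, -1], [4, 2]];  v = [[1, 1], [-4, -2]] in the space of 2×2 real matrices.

Write each element as a vector in ℝ⁴ using {E₁₁, E₁₂, E₂₁, E₂₂}.
Write the vectors as columns of a matrix and find a nonzero vector in its null space.
A generator of the null space is (1, 1).

u + v = 0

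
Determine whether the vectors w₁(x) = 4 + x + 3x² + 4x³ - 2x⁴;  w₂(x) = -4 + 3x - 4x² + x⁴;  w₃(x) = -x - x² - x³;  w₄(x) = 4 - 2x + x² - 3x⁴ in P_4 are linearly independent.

Write each element as a coordinate vector in ℝ⁵ using {1, x, …, x⁴}.
Place the vectors as rows of a 4×5 matrix and reduce to echelon form.
The reduction yields 4 nonzero rows, so the rank is 4.
Since rank = 4 (the number of vectors), the set is linearly independent.

linearly independent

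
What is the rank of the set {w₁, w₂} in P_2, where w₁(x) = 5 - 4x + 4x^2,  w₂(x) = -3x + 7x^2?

2

Represent each element by its coordinate vector in ℝ³.
Put the 3×2 matrix [w₁|w₂] into echelon form.
The echelon form has 2 nonzero rows, so the rank is 2.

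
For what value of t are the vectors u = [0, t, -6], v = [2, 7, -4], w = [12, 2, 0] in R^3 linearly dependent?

t = 10

The vectors are dependent exactly when the determinant of the matrix with rows u, v, w vanishes.
The determinant works out to 480 - 48*t.
Solving 480 - 48*t = 0 yields t = 10.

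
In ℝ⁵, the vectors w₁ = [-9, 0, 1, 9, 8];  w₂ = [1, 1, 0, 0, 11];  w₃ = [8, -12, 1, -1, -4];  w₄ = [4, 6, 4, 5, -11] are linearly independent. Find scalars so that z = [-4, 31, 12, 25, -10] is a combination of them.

Set up the augmented matrix [w₁ | w₂ | w₃ | w₄ | z] and row-reduce.
Row-reducing the augmented matrix gives the unique coefficients (α₁, …, α₄) = (1, 1, -1, 3).

z = w₁ + w₂ - w₃ + 3w₄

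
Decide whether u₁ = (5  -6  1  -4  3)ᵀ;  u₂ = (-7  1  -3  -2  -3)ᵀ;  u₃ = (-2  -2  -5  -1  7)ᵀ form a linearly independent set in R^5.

Place the vectors as rows of a 3×5 matrix and reduce to echelon form.
The reduction yields 3 nonzero rows, so the rank is 3.
Since rank = 3 (the number of vectors), the set is linearly independent.

linearly independent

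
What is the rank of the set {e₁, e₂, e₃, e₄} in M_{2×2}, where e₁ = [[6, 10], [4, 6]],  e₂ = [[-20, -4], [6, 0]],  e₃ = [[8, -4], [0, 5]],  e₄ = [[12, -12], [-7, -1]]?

3

Use coordinates relative to {E₁₁, E₁₂, E₂₁, E₂₂}.
Apply Gaussian elimination to the matrix whose rows are e₁, e₂, e₃, e₄.
Reduction leaves 3 leading entries, giving rank 3.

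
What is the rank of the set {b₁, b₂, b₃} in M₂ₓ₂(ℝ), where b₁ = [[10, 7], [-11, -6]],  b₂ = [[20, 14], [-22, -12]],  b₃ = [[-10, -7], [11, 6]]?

Represent each element by its coordinate vector in ℝ⁴.
Form the matrix with b₁, b₂, b₃ as columns and reduce.
The echelon form has 1 nonzero row, so the rank is 1.

1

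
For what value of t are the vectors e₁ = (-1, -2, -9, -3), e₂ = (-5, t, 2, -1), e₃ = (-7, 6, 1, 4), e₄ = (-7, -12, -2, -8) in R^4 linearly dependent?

The set is linearly dependent precisely when det[e₁; e₂; e₃; e₄] = 0.
Expanding, det = 693*t + 1512.
Solving 693*t + 1512 = 0 yields t = -24/11.

t = -24/11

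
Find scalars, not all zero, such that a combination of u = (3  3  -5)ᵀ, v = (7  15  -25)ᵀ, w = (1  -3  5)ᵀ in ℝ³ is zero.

Write the vectors as columns of a matrix and find a nonzero vector in its null space.
The free variable yields coefficients (3, -1, -2) (any nonzero multiple also works).

3u - v - 2w = 0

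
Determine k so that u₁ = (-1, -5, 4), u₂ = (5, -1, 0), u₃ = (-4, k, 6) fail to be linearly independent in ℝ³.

The set is linearly dependent precisely when det[u₁; u₂; u₃] = 0.
Cofactor expansion gives det = 20*k + 140.
Setting this to zero gives k = -7.

k = -7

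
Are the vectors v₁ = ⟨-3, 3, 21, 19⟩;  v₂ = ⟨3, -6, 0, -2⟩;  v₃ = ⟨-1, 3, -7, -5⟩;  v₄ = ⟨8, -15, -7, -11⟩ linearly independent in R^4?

linearly dependent

Form the 4×4 matrix with these as columns; its determinant is 0.
A zero determinant means the columns are linearly dependent.
Indeed v₁ + 2v₂ + 3v₃ = 0.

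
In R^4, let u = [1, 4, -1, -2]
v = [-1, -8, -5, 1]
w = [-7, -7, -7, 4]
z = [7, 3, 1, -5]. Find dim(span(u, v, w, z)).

Row-reduce the 4×4 matrix with these as rows.
Reduction leaves 3 leading entries, giving rank 3.

dim = 3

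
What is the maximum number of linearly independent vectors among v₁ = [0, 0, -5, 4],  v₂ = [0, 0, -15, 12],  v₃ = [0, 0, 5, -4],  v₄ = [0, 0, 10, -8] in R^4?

1

Form the matrix with v₁, v₂, v₃, v₄ as columns and reduce.
Reduction leaves 1 leading entry, giving rank 1.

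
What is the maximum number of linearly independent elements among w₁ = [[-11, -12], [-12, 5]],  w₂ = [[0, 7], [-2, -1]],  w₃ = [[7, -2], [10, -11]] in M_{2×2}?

3

Represent each element by its coordinate vector in ℝ⁴.
Put the 4×3 matrix [w₁|w₂|w₃] into echelon form.
The echelon form has 3 nonzero rows, so the rank is 3.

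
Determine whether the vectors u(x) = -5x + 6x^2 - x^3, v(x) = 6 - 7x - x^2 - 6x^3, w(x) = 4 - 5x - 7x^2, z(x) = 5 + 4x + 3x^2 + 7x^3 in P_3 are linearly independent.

Write each element as a coordinate vector in ℝ⁴ using {1, x, …, x^3}.
Form the 4×4 matrix with these as columns; its determinant is -3934.
A nonzero determinant means the columns are linearly independent.

linearly independent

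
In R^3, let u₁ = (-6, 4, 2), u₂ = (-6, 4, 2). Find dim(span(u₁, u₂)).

dim = 1

Row-reduce the 2×3 matrix with these as rows.
The echelon form has 1 nonzero row, so the rank is 1.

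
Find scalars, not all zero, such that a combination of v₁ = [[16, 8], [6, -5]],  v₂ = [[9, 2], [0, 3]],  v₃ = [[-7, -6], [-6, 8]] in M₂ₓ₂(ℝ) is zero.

Write each element as a vector in ℝ⁴ using {E₁₁, E₁₂, E₂₁, E₂₂}.
Row-reduce the matrix with v₁, v₂, v₃ as columns; the null space gives the coefficients.
The free variable yields coefficients (1, -1, 1) (any nonzero multiple also works).

v₁ - v₂ + v₃ = 0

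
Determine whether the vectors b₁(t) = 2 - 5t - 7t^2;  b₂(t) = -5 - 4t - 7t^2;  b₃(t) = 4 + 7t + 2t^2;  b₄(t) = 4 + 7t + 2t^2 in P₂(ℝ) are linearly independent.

linearly dependent

Take coordinates with respect to the standard basis {1, t, t^2}.
There are 4 vectors in a 3-dimensional space, so they cannot be linearly independent.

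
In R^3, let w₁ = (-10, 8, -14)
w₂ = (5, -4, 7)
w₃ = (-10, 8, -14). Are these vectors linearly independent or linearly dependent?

Form the 3×3 matrix with these as columns; its determinant is 0.
A zero determinant means the columns are linearly dependent.
Indeed w₁ + 2w₂ = 0.

linearly dependent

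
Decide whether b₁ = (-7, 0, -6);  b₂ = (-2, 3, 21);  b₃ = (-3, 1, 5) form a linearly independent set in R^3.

Place the vectors as rows of a 3×3 matrix and reduce to echelon form.
The reduction yields 2 nonzero rows, so the rank is 2.
Since rank 2 < 3, the set is linearly dependent.
Indeed b₁ + b₂ - 3b₃ = 0.

linearly dependent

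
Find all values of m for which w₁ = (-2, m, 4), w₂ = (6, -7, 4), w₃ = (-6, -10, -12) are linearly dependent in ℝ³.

m = 41/3

Place the vectors as rows of a 3×3 matrix; dependence ⇔ determinant zero.
Cofactor expansion gives det = 48*m - 656.
This vanishes exactly when m = 41/3.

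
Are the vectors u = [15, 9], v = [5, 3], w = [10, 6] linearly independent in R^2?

There are 3 vectors in a 2-dimensional space, so they cannot be linearly independent.

linearly dependent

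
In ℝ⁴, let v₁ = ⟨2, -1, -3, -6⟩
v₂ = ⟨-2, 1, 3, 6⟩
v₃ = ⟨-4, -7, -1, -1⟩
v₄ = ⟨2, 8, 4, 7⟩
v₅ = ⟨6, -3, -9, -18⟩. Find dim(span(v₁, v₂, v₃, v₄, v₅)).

Form the matrix with v₁, v₂, v₃, v₄, v₅ as columns and reduce.
The echelon form has 2 nonzero rows, so the rank is 2.
(With 5 elements in a 4-dimensional space the rank is at most 4.)

dim = 2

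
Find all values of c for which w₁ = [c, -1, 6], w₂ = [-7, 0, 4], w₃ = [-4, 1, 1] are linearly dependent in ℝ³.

The set is linearly dependent precisely when det[w₁; w₂; w₃] = 0.
Expanding, det = -4*c - 33.
This vanishes exactly when c = -33/4.

c = -33/4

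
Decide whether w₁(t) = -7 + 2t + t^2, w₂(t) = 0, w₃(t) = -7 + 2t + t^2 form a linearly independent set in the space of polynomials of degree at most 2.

linearly dependent

Take coordinates with respect to the standard basis {1, t, t^2}.
One of the vectors is the zero vector, so the set is linearly dependent.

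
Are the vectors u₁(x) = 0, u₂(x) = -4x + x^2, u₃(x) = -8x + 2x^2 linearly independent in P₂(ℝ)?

Write each element as a coordinate vector in ℝ³ using {1, x, x^2}.
One of the vectors is the zero vector, so the set is linearly dependent.

linearly dependent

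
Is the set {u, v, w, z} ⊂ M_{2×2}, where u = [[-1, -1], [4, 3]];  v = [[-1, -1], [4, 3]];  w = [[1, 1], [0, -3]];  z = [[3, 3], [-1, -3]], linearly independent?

Take coordinates with respect to the standard basis {E₁₁, E₁₂, E₂₁, E₂₂}.
Two of the vectors are equal, giving an immediate dependence.

linearly dependent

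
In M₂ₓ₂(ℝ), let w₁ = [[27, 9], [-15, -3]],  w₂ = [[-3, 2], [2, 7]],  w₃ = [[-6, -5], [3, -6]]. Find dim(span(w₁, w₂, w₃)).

dim = 2

Represent each element by its coordinate vector in ℝ⁴.
Put the 4×3 matrix [w₁|w₂|w₃] into echelon form.
Exactly 2 pivots survive; hence the rank is 2.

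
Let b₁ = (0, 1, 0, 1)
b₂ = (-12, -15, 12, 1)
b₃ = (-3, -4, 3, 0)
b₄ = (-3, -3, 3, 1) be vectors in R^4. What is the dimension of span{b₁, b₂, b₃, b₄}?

2

Put the 4×4 matrix [b₁|b₂|b₃|b₄] into echelon form.
Exactly 2 pivots survive; hence the rank is 2.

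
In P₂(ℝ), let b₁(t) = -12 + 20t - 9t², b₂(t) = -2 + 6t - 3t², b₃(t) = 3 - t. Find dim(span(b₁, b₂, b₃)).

Use coordinates relative to {1, t, t²}.
Row-reduce the 3×3 matrix with these as rows.
The echelon form has 2 nonzero rows, so the rank is 2.

2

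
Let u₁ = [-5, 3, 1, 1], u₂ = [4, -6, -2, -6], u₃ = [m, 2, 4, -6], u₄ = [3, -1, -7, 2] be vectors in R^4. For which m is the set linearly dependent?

m = -49/4

Place the vectors as rows of a 4×4 matrix; dependence ⇔ determinant zero.
The determinant works out to -80*m - 980.
Solving -80*m - 980 = 0 yields m = -49/4.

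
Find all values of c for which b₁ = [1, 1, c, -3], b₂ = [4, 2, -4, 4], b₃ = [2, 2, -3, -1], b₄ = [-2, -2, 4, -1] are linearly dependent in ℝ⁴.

c = -1/4

The vectors are dependent exactly when the determinant of the matrix with rows b₁, b₂, b₃, b₄ vanishes.
The determinant works out to -8*c - 2.
This vanishes exactly when c = -1/4.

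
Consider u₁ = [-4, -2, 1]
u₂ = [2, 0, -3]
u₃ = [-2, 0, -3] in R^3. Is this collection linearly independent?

The matrix [u₁|u₂|u₃] has determinant -24.
A nonzero determinant means the columns are linearly independent.

linearly independent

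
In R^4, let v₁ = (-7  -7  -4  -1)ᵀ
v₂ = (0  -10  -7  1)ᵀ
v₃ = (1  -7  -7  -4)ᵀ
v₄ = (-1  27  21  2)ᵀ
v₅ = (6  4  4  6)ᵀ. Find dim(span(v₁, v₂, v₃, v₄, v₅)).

3

Row-reduce the 5×4 matrix with these as rows.
Reduction leaves 3 leading entries, giving rank 3.
(With 5 elements in a 4-dimensional space the rank is at most 4.)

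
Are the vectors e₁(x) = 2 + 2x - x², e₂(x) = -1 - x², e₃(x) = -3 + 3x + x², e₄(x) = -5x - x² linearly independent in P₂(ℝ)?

linearly dependent

Write each element as a coordinate vector in ℝ³ using {1, x, x²}.
There are 4 vectors in a 3-dimensional space, so they cannot be linearly independent.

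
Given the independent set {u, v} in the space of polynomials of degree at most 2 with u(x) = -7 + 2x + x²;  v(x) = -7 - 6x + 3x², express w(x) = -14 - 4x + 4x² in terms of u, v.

Work in coordinates with respect to the standard basis {1, x, x²}.
Since u, v are independent, the coefficients expressing w are uniquely determined by a linear system.
Back-substitution yields (a₁, a₂) = (1, 1).

w = u + v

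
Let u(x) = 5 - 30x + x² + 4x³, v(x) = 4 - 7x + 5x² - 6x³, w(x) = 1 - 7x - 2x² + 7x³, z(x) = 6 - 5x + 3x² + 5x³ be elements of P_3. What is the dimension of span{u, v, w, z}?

Represent each element by its coordinate vector in ℝ⁴.
Row-reduce the 4×4 matrix with these as rows.
Exactly 3 pivots survive; hence the rank is 3.

3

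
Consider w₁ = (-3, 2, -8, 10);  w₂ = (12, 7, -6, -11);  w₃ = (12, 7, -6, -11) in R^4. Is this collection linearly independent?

Two of the vectors are equal, giving an immediate dependence.

linearly dependent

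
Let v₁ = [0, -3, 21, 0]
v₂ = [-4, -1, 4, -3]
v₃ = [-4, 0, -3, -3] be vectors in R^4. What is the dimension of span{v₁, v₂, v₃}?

Put the 4×3 matrix [v₁|v₂|v₃] into echelon form.
The echelon form has 2 nonzero rows, so the rank is 2.

dim = 2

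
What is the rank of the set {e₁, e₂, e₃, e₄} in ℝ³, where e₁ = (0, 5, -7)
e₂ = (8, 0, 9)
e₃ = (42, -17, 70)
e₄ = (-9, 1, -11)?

Put the 3×4 matrix [e₁|e₂|e₃|e₄] into echelon form.
Exactly 3 pivots survive; hence the rank is 3.
(With 4 elements in a 3-dimensional space the rank is at most 3.)

3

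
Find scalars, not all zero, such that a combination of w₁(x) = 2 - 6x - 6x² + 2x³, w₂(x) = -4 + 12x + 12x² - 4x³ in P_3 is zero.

2w₁ + w₂ = 0

Take coordinates with respect to {1, x, …, x³}.
Write the vectors as columns of a matrix and find a nonzero vector in its null space.
A generator of the null space is (2, 1).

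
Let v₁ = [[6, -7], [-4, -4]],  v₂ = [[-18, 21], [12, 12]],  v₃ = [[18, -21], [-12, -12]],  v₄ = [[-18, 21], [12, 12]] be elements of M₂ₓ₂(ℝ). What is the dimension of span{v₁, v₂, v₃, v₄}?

1

Represent each element by its coordinate vector in ℝ⁴.
Row-reduce the 4×4 matrix with these as rows.
There is 1 pivot column, so rank = 1.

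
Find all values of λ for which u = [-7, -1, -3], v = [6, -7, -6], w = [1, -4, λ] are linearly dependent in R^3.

Place the vectors as rows of a 3×3 matrix; dependence ⇔ determinant zero.
The determinant works out to 55*λ + 225.
Solving 55*λ + 225 = 0 yields λ = -45/11.

λ = -45/11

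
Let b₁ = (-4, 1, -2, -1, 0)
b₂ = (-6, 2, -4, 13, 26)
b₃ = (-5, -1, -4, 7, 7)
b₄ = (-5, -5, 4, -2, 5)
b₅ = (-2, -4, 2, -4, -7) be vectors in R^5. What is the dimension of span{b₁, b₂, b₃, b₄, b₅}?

Form the matrix with b₁, b₂, b₃, b₄, b₅ as columns and reduce.
The echelon form has 4 nonzero rows, so the rank is 4.

4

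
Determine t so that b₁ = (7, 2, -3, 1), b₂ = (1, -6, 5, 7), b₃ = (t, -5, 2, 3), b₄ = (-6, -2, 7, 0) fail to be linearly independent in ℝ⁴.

t = -9/2

Dependence holds iff the 4×4 matrix [b₁ b₂ b₃ b₄] is singular.
Cofactor expansion gives det = -88*t - 396.
Setting this to zero gives t = -9/2.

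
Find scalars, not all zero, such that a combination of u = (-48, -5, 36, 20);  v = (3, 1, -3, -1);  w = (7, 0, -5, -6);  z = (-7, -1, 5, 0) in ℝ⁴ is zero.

Set up α₁u + … + α₄z = 0 and solve the homogeneous system.
A generator of the null space is (1, 2, 3, -3).

u + 2v + 3w - 3z = 0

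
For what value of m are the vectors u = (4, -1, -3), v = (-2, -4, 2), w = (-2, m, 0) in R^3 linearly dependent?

The set is linearly dependent precisely when det[u; v; w] = 0.
The determinant works out to 28 - 2*m.
Solving 28 - 2*m = 0 yields m = 14.

m = 14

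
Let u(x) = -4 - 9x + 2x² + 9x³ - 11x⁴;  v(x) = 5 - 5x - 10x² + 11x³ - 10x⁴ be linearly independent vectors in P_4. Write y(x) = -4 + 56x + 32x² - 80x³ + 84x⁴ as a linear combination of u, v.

Identify each element with its coordinate vector in ℝ⁵ via {1, x, …, x⁴}.
Write y = α₁u + α₂v and equate components.
Back-substitution yields (α₁, α₂) = (-4, -4).

y = -4u - 4v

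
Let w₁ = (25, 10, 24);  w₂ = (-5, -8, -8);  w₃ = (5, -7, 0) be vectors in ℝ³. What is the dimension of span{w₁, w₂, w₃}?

Put the 3×3 matrix [w₁|w₂|w₃] into echelon form.
The echelon form has 2 nonzero rows, so the rank is 2.

dim = 2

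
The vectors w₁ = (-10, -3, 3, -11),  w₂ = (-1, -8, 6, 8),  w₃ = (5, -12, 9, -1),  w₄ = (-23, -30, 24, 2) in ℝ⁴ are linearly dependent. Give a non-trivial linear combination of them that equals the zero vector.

Solve the homogeneous system with w₁, w₂, w₃, w₄ as columns by row-reducing the coefficient matrix.
The free variable yields coefficients (2, 3, 0, -1) (any nonzero multiple also works).

2w₁ + 3w₂ - w₄ = 0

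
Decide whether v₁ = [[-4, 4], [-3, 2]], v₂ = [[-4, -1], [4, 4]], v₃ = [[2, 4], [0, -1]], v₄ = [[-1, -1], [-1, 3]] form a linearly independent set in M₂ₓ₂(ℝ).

linearly independent

Write each element as a coordinate vector in ℝ⁴ using {E₁₁, E₁₂, E₂₁, E₂₂}.
Row-reduce the matrix whose columns are v₁, v₂, v₃, v₄.
The reduction yields 4 nonzero rows, so the rank is 4.
Since rank = 4 (the number of vectors), the set is linearly independent.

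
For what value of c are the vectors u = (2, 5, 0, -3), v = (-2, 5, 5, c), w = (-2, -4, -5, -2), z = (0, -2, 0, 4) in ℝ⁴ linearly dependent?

c = -14

The set is linearly dependent precisely when det[u; v; w; z] = 0.
Cofactor expansion gives det = -20*c - 280.
This vanishes exactly when c = -14.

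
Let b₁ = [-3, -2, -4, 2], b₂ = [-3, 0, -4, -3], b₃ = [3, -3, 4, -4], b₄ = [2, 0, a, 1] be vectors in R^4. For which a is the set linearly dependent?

The set is linearly dependent precisely when det[b₁; b₂; b₃; b₄] = 0.
The determinant works out to 232 - 87*a.
This vanishes exactly when a = 8/3.

a = 8/3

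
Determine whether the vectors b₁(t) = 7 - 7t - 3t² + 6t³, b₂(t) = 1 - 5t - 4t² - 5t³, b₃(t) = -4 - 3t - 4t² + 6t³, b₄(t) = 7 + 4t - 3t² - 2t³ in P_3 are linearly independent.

linearly independent

Take coordinates with respect to the standard basis {1, t, …, t³}.
Place the vectors as rows of a 4×4 matrix and reduce to echelon form.
The reduction yields 4 nonzero rows, so the rank is 4.
Since rank = 4 (the number of vectors), the set is linearly independent.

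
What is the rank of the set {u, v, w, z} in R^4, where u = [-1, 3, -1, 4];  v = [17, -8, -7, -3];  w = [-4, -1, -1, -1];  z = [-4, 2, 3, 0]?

3

Put the 4×4 matrix [u|v|w|z] into echelon form.
The echelon form has 3 nonzero rows, so the rank is 3.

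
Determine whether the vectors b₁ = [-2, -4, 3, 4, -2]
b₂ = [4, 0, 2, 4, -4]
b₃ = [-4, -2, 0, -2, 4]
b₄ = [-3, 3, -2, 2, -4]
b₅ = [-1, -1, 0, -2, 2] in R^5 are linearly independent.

The matrix [b₁|b₂|b₃|b₄|b₅] has determinant -48.
A nonzero determinant means the columns are linearly independent.

linearly independent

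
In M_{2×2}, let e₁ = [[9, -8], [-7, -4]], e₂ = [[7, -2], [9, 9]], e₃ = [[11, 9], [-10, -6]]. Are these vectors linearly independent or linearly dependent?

Take coordinates with respect to the standard basis {E₁₁, E₁₂, E₂₁, E₂₂}.
Row-reduce the matrix whose columns are e₁, e₂, e₃.
The reduction yields 3 nonzero rows, so the rank is 3.
Since rank = 3 (the number of vectors), the set is linearly independent.

linearly independent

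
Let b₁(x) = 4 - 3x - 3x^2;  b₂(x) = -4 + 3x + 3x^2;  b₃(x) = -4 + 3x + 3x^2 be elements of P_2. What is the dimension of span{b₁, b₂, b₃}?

Use coordinates relative to {1, x, x^2}.
Put the 3×3 matrix [b₁|b₂|b₃] into echelon form.
Exactly 1 pivot survives; hence the rank is 1.

1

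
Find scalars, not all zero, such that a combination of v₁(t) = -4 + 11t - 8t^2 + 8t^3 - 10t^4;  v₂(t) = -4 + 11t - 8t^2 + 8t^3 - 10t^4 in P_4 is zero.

Take coordinates with respect to {1, t, …, t^4}.
Solve the homogeneous system with v₁, v₂ as columns by row-reducing the coefficient matrix.
One solution (up to scaling) is (1, -1).

v₁ - v₂ = 0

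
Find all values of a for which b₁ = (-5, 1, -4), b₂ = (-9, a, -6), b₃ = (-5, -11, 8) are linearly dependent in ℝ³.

a = 3/5

Place the vectors as rows of a 3×3 matrix; dependence ⇔ determinant zero.
The determinant works out to 36 - 60*a.
This vanishes exactly when a = 3/5.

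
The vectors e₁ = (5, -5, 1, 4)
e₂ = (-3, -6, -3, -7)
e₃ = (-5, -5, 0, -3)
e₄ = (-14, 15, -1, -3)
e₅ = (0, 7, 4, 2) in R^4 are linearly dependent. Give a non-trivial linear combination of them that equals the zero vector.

3e₁ + 2e₂ - e₃ + e₄ + e₅ = 0

Set up α₁e₁ + … + α₅e₅ = 0 and solve the homogeneous system.
One solution (up to scaling) is (3, 2, -1, 1, 1).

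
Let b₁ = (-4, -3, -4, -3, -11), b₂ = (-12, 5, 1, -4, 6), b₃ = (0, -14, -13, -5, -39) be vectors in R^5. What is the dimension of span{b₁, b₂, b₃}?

2

Form the matrix with b₁, b₂, b₃ as columns and reduce.
Exactly 2 pivots survive; hence the rank is 2.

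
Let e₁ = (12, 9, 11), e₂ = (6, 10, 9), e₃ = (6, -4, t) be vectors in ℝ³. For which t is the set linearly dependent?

t = 1/11

Dependence holds iff the 3×3 matrix [e₁ e₂ e₃] is singular.
Expanding, det = 66*t - 6.
Solving 66*t - 6 = 0 yields t = 1/11.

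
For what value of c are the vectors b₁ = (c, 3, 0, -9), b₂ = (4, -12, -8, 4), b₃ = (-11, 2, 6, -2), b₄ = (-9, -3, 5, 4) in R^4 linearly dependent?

c = -6

Dependence holds iff the 4×4 matrix [b₁ b₂ b₃ b₄] is singular.
The determinant works out to -280*c - 1680.
This vanishes exactly when c = -6.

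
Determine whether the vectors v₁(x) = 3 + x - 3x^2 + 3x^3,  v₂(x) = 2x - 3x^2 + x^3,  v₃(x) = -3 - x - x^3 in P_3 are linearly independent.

linearly independent

Write each element as a coordinate vector in ℝ⁴ using {1, x, …, x^3}.
Row-reduce the matrix whose columns are v₁, v₂, v₃.
The reduction yields 3 nonzero rows, so the rank is 3.
Since rank = 3 (the number of vectors), the set is linearly independent.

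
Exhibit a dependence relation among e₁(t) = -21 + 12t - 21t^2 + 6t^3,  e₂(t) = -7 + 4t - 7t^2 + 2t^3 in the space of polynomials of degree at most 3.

Write each element as a vector in ℝ⁴ using {1, t, …, t^3}.
Solve the homogeneous system with e₁, e₂ as columns by row-reducing the coefficient matrix.
The free variable yields coefficients (1, -3) (any nonzero multiple also works).

e₁ - 3e₂ = 0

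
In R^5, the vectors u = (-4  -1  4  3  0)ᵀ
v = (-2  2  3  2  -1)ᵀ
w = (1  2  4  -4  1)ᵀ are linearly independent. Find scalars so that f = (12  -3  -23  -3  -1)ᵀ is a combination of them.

Set up the augmented matrix [u | v | w | f] and row-reduce.
Row-reducing the augmented matrix gives the unique coefficients (α₁, α₂, α₃) = (-3, -1, -2).

f = -3u - v - 2w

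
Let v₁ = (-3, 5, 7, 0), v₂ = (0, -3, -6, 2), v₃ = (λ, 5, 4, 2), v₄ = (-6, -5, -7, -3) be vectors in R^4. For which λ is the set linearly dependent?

λ = -10

The vectors are dependent exactly when the determinant of the matrix with rows v₁, v₂, v₃, v₄ vanishes.
Cofactor expansion gives det = 27*λ + 270.
Setting this to zero gives λ = -10.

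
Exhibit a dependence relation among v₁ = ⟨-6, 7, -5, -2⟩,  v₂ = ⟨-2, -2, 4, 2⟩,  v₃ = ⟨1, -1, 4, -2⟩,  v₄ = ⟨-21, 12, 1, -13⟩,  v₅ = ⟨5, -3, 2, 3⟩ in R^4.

Solve the homogeneous system with v₁, v₂, v₃, v₄, v₅ as columns by row-reducing the coefficient matrix.
A generator of the null space is (1, 1, 2, -1, -3).

v₁ + v₂ + 2v₃ - v₄ - 3v₅ = 0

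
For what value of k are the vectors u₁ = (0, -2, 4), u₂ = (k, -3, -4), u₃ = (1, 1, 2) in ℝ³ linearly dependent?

k = -5/2

The set is linearly dependent precisely when det[u₁; u₂; u₃] = 0.
Expanding, det = 8*k + 20.
Solving 8*k + 20 = 0 yields k = -5/2.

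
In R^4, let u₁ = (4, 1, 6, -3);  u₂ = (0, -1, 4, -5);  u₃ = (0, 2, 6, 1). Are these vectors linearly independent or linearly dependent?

linearly independent

Row-reduce the matrix whose columns are u₁, u₂, u₃.
The reduction yields 3 nonzero rows, so the rank is 3.
Since rank = 3 (the number of vectors), the set is linearly independent.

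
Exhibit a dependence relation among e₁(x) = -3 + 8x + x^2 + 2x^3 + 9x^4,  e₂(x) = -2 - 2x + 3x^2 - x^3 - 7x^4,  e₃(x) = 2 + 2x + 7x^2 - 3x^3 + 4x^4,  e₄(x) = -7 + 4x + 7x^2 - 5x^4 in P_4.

e₁ + 2e₂ - e₄ = 0

Pass to coordinate vectors relative to the basis {1, x, …, x^4}.
Row-reduce the matrix with e₁, e₂, e₃, e₄ as columns; the null space gives the coefficients.
One solution (up to scaling) is (1, 2, 0, -1).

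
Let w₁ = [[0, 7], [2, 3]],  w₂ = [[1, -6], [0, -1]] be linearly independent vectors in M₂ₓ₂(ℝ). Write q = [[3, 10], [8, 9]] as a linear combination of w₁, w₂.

q = 4w₁ + 3w₂

Work in coordinates with respect to the standard basis {E₁₁, E₁₂, E₂₁, E₂₂}.
Set up the augmented matrix [w₁ | w₂ | q] and row-reduce.
Row-reducing the augmented matrix gives the unique coefficients (α₁, α₂) = (4, 3).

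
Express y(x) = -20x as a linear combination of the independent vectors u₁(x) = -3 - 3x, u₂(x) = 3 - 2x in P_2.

Identify each element with its coordinate vector in ℝ³ via {1, x, x²}.
Solve the system with u₁, u₂ as columns and y as the right-hand side.
Back-substitution yields (α₁, α₂) = (4, 4).

y = 4u₁ + 4u₂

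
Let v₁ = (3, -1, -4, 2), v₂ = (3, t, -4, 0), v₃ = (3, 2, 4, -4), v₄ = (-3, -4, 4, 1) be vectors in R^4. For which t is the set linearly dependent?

t = 7/3

Dependence holds iff the 4×4 matrix [v₁ v₂ v₃ v₄] is singular.
The determinant works out to 72*t - 168.
Setting this to zero gives t = 7/3.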